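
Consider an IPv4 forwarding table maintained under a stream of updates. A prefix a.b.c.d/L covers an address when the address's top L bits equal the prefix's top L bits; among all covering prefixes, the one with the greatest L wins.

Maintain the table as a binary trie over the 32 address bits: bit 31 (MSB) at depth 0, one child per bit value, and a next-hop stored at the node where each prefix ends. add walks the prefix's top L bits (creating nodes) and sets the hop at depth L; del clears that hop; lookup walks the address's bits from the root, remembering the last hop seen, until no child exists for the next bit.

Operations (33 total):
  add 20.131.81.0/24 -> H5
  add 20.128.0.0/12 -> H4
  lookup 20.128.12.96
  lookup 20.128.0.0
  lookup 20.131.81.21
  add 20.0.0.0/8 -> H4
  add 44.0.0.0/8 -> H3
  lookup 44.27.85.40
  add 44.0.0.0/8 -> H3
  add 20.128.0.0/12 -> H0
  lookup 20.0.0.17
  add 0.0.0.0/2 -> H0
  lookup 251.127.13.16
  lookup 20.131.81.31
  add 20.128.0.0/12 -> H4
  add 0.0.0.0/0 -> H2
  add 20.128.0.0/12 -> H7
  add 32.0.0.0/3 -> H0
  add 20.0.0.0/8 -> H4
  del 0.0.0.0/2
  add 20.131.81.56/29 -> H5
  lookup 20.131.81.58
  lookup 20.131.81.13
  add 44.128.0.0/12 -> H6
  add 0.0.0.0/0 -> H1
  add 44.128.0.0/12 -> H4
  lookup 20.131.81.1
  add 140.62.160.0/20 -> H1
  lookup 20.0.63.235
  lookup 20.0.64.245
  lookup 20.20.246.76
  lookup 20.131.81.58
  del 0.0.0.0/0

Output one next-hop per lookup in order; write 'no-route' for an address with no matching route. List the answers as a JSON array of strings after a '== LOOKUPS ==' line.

Process each operation:
  add 20.131.81.0/24 -> H5 at depth 24
  add 20.128.0.0/12 -> H4 at depth 12
  lookup 20.128.12.96: bits 00010100100000 walk d0:-→d1:-→d2:-→d3:-→d4:-→d5:-→d6:-→d7:-→d8:-→d9:-→d10:-→d11:-→d12:H4→d13:-→d14:- -> H4
  lookup 20.128.0.0: bits 00010100100000 walk d0:-→d1:-→d2:-→d3:-→d4:-→d5:-→d6:-→d7:-→d8:-→d9:-→d10:-→d11:-→d12:H4→d13:-→d14:- -> H4
  lookup 20.131.81.21: bits 000101001000001101010001 walk d0:-→d1:-→d2:-→d3:-→d4:-→d5:-→d6:-→d7:-→d8:-→d9:-→d10:-→d11:-→d12:H4→d13:-→d14:-→d15:-→d16:-→d17:-→d18:-→d19:-→d20:-→d21:-→d22:-→d23:-→d24:H5 -> H5
  add 20.0.0.0/8 -> H4 at depth 8
  add 44.0.0.0/8 -> H3 at depth 8
  lookup 44.27.85.40: bits 00101100 walk d0:-→d1:-→d2:-→d3:-→d4:-→d5:-→d6:-→d7:-→d8:H3 -> H3
  add 44.0.0.0/8 -> H3 at depth 8
  add 20.128.0.0/12 -> H0 at depth 12
  lookup 20.0.0.17: bits 00010100 walk d0:-→d1:-→d2:-→d3:-→d4:-→d5:-→d6:-→d7:-→d8:H4 -> H4
  add 0.0.0.0/2 -> H0 at depth 2
  lookup 251.127.13.16: bits ε walk d0:- -> no-route
  lookup 20.131.81.31: bits 000101001000001101010001 walk d0:-→d1:-→d2:H0→d3:-→d4:-→d5:-→d6:-→d7:-→d8:H4→d9:-→d10:-→d11:-→d12:H0→d13:-→d14:-→d15:-→d16:-→d17:-→d18:-→d19:-→d20:-→d21:-→d22:-→d23:-→d24:H5 -> H5
  add 20.128.0.0/12 -> H4 at depth 12
  add 0.0.0.0/0 -> H2 at depth 0
  add 20.128.0.0/12 -> H7 at depth 12
  add 32.0.0.0/3 -> H0 at depth 3
  add 20.0.0.0/8 -> H4 at depth 8
  del 0.0.0.0/2 (clear depth 2)
  add 20.131.81.56/29 -> H5 at depth 29
  lookup 20.131.81.58: bits 00010100100000110101000100111 walk d0:H2→d1:-→d2:-→d3:-→d4:-→d5:-→d6:-→d7:-→d8:H4→d9:-→d10:-→d11:-→d12:H7→d13:-→d14:-→d15:-→d16:-→d17:-→d18:-→d19:-→d20:-→d21:-→d22:-→d23:-→d24:H5→d25:-→d26:-→d27:-→d28:-→d29:H5 -> H5
  lookup 20.131.81.13: bits 00010100100000110101000100 walk d0:H2→d1:-→d2:-→d3:-→d4:-→d5:-→d6:-→d7:-→d8:H4→d9:-→d10:-→d11:-→d12:H7→d13:-→d14:-→d15:-→d16:-→d17:-→d18:-→d19:-→d20:-→d21:-→d22:-→d23:-→d24:H5→d25:-→d26:- -> H5
  add 44.128.0.0/12 -> H6 at depth 12
  add 0.0.0.0/0 -> H1 at depth 0
  add 44.128.0.0/12 -> H4 at depth 12
  lookup 20.131.81.1: bits 00010100100000110101000100 walk d0:H1→d1:-→d2:-→d3:-→d4:-→d5:-→d6:-→d7:-→d8:H4→d9:-→d10:-→d11:-→d12:H7→d13:-→d14:-→d15:-→d16:-→d17:-→d18:-→d19:-→d20:-→d21:-→d22:-→d23:-→d24:H5→d25:-→d26:- -> H5
  add 140.62.160.0/20 -> H1 at depth 20
  lookup 20.0.63.235: bits 00010100 walk d0:H1→d1:-→d2:-→d3:-→d4:-→d5:-→d6:-→d7:-→d8:H4 -> H4
  lookup 20.0.64.245: bits 00010100 walk d0:H1→d1:-→d2:-→d3:-→d4:-→d5:-→d6:-→d7:-→d8:H4 -> H4
  lookup 20.20.246.76: bits 00010100 walk d0:H1→d1:-→d2:-→d3:-→d4:-→d5:-→d6:-→d7:-→d8:H4 -> H4
  lookup 20.131.81.58: bits 00010100100000110101000100111 walk d0:H1→d1:-→d2:-→d3:-→d4:-→d5:-→d6:-→d7:-→d8:H4→d9:-→d10:-→d11:-→d12:H7→d13:-→d14:-→d15:-→d16:-→d17:-→d18:-→d19:-→d20:-→d21:-→d22:-→d23:-→d24:H5→d25:-→d26:-→d27:-→d28:-→d29:H5 -> H5
  del 0.0.0.0/0 (clear depth 0)

== LOOKUPS ==
["H4","H4","H5","H3","H4","no-route","H5","H5","H5","H5","H4","H4","H4","H5"]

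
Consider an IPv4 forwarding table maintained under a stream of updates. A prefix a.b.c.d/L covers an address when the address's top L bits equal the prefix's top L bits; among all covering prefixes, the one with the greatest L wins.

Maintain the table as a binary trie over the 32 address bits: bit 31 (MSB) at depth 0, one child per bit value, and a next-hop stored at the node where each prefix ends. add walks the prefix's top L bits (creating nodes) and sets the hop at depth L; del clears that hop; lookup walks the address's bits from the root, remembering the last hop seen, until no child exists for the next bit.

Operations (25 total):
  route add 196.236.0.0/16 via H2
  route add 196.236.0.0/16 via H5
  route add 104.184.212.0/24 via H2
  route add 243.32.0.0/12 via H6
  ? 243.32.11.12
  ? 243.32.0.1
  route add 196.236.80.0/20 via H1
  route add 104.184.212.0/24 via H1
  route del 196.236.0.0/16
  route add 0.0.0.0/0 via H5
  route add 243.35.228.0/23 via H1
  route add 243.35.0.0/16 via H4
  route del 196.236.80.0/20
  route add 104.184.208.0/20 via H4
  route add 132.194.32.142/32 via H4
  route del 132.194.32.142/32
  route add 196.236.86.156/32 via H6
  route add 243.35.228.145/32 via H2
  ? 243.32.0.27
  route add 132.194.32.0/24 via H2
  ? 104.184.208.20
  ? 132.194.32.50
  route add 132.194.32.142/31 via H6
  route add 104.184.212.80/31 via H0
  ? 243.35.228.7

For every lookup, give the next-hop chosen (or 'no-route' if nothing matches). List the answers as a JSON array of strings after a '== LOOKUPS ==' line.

Process each operation:
  + 196.236.0.0/16 (H2) depth=16
  + 196.236.0.0/16 (H5) depth=16
  + 104.184.212.0/24 (H2) depth=24
  + 243.32.0.0/12 (H6) depth=12
  lookup 243.32.11.12: bits 111100110010 walk d0:-→d1:-→d2:-→d3:-→d4:-→d5:-→d6:-→d7:-→d8:-→d9:-→d10:-→d11:-→d12:H6 -> H6
  lookup 243.32.0.1: bits 111100110010 walk d0:-→d1:-→d2:-→d3:-→d4:-→d5:-→d6:-→d7:-→d8:-→d9:-→d10:-→d11:-→d12:H6 -> H6
  + 196.236.80.0/20 (H1) depth=20
  + 104.184.212.0/24 (H1) depth=24
  - 196.236.0.0/16 clear@16
  + 0.0.0.0/0 (H5) depth=0
  + 243.35.228.0/23 (H1) depth=23
  + 243.35.0.0/16 (H4) depth=16
  - 196.236.80.0/20 clear@20
  + 104.184.208.0/20 (H4) depth=20
  + 132.194.32.142/32 (H4) depth=32
  - 132.194.32.142/32 clear@32
  + 196.236.86.156/32 (H6) depth=32
  + 243.35.228.145/32 (H2) depth=32
  lookup 243.32.0.27: bits 11110011001000 walk d0:H5→d1:-→d2:-→d3:-→d4:-→d5:-→d6:-→d7:-→d8:-→d9:-→d10:-→d11:-→d12:H6→d13:-→d14:- -> H6
  + 132.194.32.0/24 (H2) depth=24
  lookup 104.184.208.20: bits 011010001011100011010 walk d0:H5→d1:-→d2:-→d3:-→d4:-→d5:-→d6:-→d7:-→d8:-→d9:-→d10:-→d11:-→d12:-→d13:-→d14:-→d15:-→d16:-→d17:-→d18:-→d19:-→d20:H4→d21:- -> H4
  lookup 132.194.32.50: bits 100001001100001000100000 walk d0:H5→d1:-→d2:-→d3:-→d4:-→d5:-→d6:-→d7:-→d8:-→d9:-→d10:-→d11:-→d12:-→d13:-→d14:-→d15:-→d16:-→d17:-→d18:-→d19:-→d20:-→d21:-→d22:-→d23:-→d24:H2 -> H2
  + 132.194.32.142/31 (H6) depth=31
  + 104.184.212.80/31 (H0) depth=31
  lookup 243.35.228.7: bits 111100110010001111100100 walk d0:H5→d1:-→d2:-→d3:-→d4:-→d5:-→d6:-→d7:-→d8:-→d9:-→d10:-→d11:-→d12:H6→d13:-→d14:-→d15:-→d16:H4→d17:-→d18:-→d19:-→d20:-→d21:-→d22:-→d23:H1→d24:- -> H1

== LOOKUPS ==
["H6","H6","H6","H4","H2","H1"]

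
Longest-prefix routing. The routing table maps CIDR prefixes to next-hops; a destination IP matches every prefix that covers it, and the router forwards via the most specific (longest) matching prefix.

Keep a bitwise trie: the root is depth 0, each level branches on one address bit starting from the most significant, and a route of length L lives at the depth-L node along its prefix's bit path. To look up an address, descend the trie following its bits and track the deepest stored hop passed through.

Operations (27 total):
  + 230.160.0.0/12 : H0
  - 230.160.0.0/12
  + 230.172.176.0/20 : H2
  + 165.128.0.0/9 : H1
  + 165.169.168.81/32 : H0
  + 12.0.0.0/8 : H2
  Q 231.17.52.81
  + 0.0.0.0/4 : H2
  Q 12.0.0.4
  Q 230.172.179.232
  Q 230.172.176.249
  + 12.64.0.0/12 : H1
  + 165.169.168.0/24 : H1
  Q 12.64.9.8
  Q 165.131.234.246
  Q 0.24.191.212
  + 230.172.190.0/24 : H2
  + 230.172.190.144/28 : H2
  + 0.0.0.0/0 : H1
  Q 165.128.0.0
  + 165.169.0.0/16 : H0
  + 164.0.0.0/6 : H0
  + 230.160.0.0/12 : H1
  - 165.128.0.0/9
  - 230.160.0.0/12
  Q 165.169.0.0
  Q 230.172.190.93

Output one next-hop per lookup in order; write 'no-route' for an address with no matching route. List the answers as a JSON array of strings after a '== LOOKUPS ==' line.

Process each operation:
  add 230.160.0.0/12 -> H0 at depth 12
  del 230.160.0.0/12 (clear depth 12)
  add 230.172.176.0/20 -> H2 at depth 20
  add 165.128.0.0/9 -> H1 at depth 9
  add 165.169.168.81/32 -> H0 at depth 32
  add 12.0.0.0/8 -> H2 at depth 8
  ? 231.17.52.81  path d0:-→d1:-→d2:-→d3:-→d4:-→d5:-→d6:-→d7:-  best=no-route
  add 0.0.0.0/4 -> H2 at depth 4
  ? 12.0.0.4  path d0:-→d1:-→d2:-→d3:-→d4:H2→d5:-→d6:-→d7:-→d8:H2  best=H2
  ? 230.172.179.232  path d0:-→d1:-→d2:-→d3:-→d4:-→d5:-→d6:-→d7:-→d8:-→d9:-→d10:-→d11:-→d12:-→d13:-→d14:-→d15:-→d16:-→d17:-→d18:-→d19:-→d20:H2  best=H2
  ? 230.172.176.249  path d0:-→d1:-→d2:-→d3:-→d4:-→d5:-→d6:-→d7:-→d8:-→d9:-→d10:-→d11:-→d12:-→d13:-→d14:-→d15:-→d16:-→d17:-→d18:-→d19:-→d20:H2  best=H2
  add 12.64.0.0/12 -> H1 at depth 12
  add 165.169.168.0/24 -> H1 at depth 24
  ? 12.64.9.8  path d0:-→d1:-→d2:-→d3:-→d4:H2→d5:-→d6:-→d7:-→d8:H2→d9:-→d10:-→d11:-→d12:H1  best=H1
  ? 165.131.234.246  path d0:-→d1:-→d2:-→d3:-→d4:-→d5:-→d6:-→d7:-→d8:-→d9:H1→d10:-  best=H1
  ? 0.24.191.212  path d0:-→d1:-→d2:-→d3:-→d4:H2  best=H2
  add 230.172.190.0/24 -> H2 at depth 24
  add 230.172.190.144/28 -> H2 at depth 28
  add 0.0.0.0/0 -> H1 at depth 0
  ? 165.128.0.0  path d0:H1→d1:-→d2:-→d3:-→d4:-→d5:-→d6:-→d7:-→d8:-→d9:H1→d10:-  best=H1
  add 165.169.0.0/16 -> H0 at depth 16
  add 164.0.0.0/6 -> H0 at depth 6
  add 230.160.0.0/12 -> H1 at depth 12
  del 165.128.0.0/9 (clear depth 9)
  del 230.160.0.0/12 (clear depth 12)
  ? 165.169.0.0  path d0:H1→d1:-→d2:-→d3:-→d4:-→d5:-→d6:H0→d7:-→d8:-→d9:-→d10:-→d11:-→d12:-→d13:-→d14:-→d15:-→d16:H0  best=H0
  ? 230.172.190.93  path d0:H1→d1:-→d2:-→d3:-→d4:-→d5:-→d6:-→d7:-→d8:-→d9:-→d10:-→d11:-→d12:-→d13:-→d14:-→d15:-→d16:-→d17:-→d18:-→d19:-→d20:H2→d21:-→d22:-→d23:-→d24:H2  best=H2

== LOOKUPS ==
["no-route","H2","H2","H2","H1","H1","H2","H1","H0","H2"]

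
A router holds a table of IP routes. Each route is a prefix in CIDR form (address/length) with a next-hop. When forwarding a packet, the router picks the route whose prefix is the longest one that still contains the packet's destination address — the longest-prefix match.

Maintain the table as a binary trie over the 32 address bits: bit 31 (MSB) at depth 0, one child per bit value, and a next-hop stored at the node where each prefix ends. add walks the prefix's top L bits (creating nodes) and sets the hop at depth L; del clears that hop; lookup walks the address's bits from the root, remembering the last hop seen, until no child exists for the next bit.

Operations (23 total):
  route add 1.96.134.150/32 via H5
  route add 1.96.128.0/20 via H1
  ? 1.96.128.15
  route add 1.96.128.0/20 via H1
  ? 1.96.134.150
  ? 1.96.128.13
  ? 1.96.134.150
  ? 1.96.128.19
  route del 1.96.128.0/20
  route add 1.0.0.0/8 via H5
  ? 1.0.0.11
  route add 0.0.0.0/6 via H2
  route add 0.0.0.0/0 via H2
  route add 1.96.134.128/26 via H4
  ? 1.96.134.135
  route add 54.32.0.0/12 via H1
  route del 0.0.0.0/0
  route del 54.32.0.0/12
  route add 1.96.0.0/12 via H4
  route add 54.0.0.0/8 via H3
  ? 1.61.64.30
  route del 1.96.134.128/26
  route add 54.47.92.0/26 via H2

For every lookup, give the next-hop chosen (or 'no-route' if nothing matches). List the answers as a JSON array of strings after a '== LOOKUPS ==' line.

Apply in order:
  add 1.96.134.150/32 -> H5 at depth 32
  add 1.96.128.0/20 -> H1 at depth 20
  lookup 1.96.128.15: bits 000000010110000010000 walk d0:-→d1:-→d2:-→d3:-→d4:-→d5:-→d6:-→d7:-→d8:-→d9:-→d10:-→d11:-→d12:-→d13:-→d14:-→d15:-→d16:-→d17:-→d18:-→d19:-→d20:H1→d21:- -> H1
  add 1.96.128.0/20 -> H1 at depth 20
  lookup 1.96.134.150: bits 00000001011000001000011010010110 walk d0:-→d1:-→d2:-→d3:-→d4:-→d5:-→d6:-→d7:-→d8:-→d9:-→d10:-→d11:-→d12:-→d13:-→d14:-→d15:-→d16:-→d17:-→d18:-→d19:-→d20:H1→d21:-→d22:-→d23:-→d24:-→d25:-→d26:-→d27:-→d28:-→d29:-→d30:-→d31:-→d32:H5 -> H5
  lookup 1.96.128.13: bits 000000010110000010000 walk d0:-→d1:-→d2:-→d3:-→d4:-→d5:-→d6:-→d7:-→d8:-→d9:-→d10:-→d11:-→d12:-→d13:-→d14:-→d15:-→d16:-→d17:-→d18:-→d19:-→d20:H1→d21:- -> H1
  lookup 1.96.134.150: bits 00000001011000001000011010010110 walk d0:-→d1:-→d2:-→d3:-→d4:-→d5:-→d6:-→d7:-→d8:-→d9:-→d10:-→d11:-→d12:-→d13:-→d14:-→d15:-→d16:-→d17:-→d18:-→d19:-→d20:H1→d21:-→d22:-→d23:-→d24:-→d25:-→d26:-→d27:-→d28:-→d29:-→d30:-→d31:-→d32:H5 -> H5
  lookup 1.96.128.19: bits 000000010110000010000 walk d0:-→d1:-→d2:-→d3:-→d4:-→d5:-→d6:-→d7:-→d8:-→d9:-→d10:-→d11:-→d12:-→d13:-→d14:-→d15:-→d16:-→d17:-→d18:-→d19:-→d20:H1→d21:- -> H1
  del 1.96.128.0/20 (clear depth 20)
  add 1.0.0.0/8 -> H5 at depth 8
  lookup 1.0.0.11: bits 000000010 walk d0:-→d1:-→d2:-→d3:-→d4:-→d5:-→d6:-→d7:-→d8:H5→d9:- -> H5
  add 0.0.0.0/6 -> H2 at depth 6
  add 0.0.0.0/0 -> H2 at depth 0
  add 1.96.134.128/26 -> H4 at depth 26
  lookup 1.96.134.135: bits 000000010110000010000110100 walk d0:H2→d1:-→d2:-→d3:-→d4:-→d5:-→d6:H2→d7:-→d8:H5→d9:-→d10:-→d11:-→d12:-→d13:-→d14:-→d15:-→d16:-→d17:-→d18:-→d19:-→d20:-→d21:-→d22:-→d23:-→d24:-→d25:-→d26:H4→d27:- -> H4
  add 54.32.0.0/12 -> H1 at depth 12
  del 0.0.0.0/0 (clear depth 0)
  del 54.32.0.0/12 (clear depth 12)
  add 1.96.0.0/12 -> H4 at depth 12
  add 54.0.0.0/8 -> H3 at depth 8
  lookup 1.61.64.30: bits 000000010 walk d0:-→d1:-→d2:-→d3:-→d4:-→d5:-→d6:H2→d7:-→d8:H5→d9:- -> H5
  del 1.96.134.128/26 (clear depth 26)
  add 54.47.92.0/26 -> H2 at depth 26

== LOOKUPS ==
["H1","H5","H1","H5","H1","H5","H4","H5"]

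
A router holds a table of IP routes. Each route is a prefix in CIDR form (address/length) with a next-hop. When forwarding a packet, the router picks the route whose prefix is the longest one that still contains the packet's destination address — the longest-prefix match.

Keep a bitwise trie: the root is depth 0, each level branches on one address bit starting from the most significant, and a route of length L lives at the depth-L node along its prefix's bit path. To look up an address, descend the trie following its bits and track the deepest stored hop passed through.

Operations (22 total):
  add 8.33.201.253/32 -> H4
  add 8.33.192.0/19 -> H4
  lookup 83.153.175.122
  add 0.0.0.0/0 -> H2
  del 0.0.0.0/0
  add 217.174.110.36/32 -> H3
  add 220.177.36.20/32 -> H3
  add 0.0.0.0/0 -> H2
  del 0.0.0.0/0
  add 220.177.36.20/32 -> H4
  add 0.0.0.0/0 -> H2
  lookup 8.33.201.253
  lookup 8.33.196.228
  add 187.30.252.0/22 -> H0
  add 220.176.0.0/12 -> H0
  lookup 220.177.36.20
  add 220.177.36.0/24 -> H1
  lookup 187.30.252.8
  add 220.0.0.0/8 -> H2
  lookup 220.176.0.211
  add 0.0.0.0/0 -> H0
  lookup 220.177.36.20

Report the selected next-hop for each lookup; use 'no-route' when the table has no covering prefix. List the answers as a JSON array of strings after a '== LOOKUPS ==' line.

Process each operation:
  add 8.33.201.253/32 -> H4 at depth 32
  add 8.33.192.0/19 -> H4 at depth 19
  lookup 83.153.175.122: bits 0 walk d0:-→d1:- -> no-route
  add 0.0.0.0/0 -> H2 at depth 0
  del 0.0.0.0/0 (clear depth 0)
  add 217.174.110.36/32 -> H3 at depth 32
  add 220.177.36.20/32 -> H3 at depth 32
  add 0.0.0.0/0 -> H2 at depth 0
  del 0.0.0.0/0 (clear depth 0)
  add 220.177.36.20/32 -> H4 at depth 32
  add 0.0.0.0/0 -> H2 at depth 0
  lookup 8.33.201.253: bits 00001000001000011100100111111101 walk d0:H2→d1:-→d2:-→d3:-→d4:-→d5:-→d6:-→d7:-→d8:-→d9:-→d10:-→d11:-→d12:-→d13:-→d14:-→d15:-→d16:-→d17:-→d18:-→d19:H4→d20:-→d21:-→d22:-→d23:-→d24:-→d25:-→d26:-→d27:-→d28:-→d29:-→d30:-→d31:-→d32:H4 -> H4
  lookup 8.33.196.228: bits 00001000001000011100 walk d0:H2→d1:-→d2:-→d3:-→d4:-→d5:-→d6:-→d7:-→d8:-→d9:-→d10:-→d11:-→d12:-→d13:-→d14:-→d15:-→d16:-→d17:-→d18:-→d19:H4→d20:- -> H4
  add 187.30.252.0/22 -> H0 at depth 22
  add 220.176.0.0/12 -> H0 at depth 12
  lookup 220.177.36.20: bits 11011100101100010010010000010100 walk d0:H2→d1:-→d2:-→d3:-→d4:-→d5:-→d6:-→d7:-→d8:-→d9:-→d10:-→d11:-→d12:H0→d13:-→d14:-→d15:-→d16:-→d17:-→d18:-→d19:-→d20:-→d21:-→d22:-→d23:-→d24:-→d25:-→d26:-→d27:-→d28:-→d29:-→d30:-→d31:-→d32:H4 -> H4
  add 220.177.36.0/24 -> H1 at depth 24
  lookup 187.30.252.8: bits 1011101100011110111111 walk d0:H2→d1:-→d2:-→d3:-→d4:-→d5:-→d6:-→d7:-→d8:-→d9:-→d10:-→d11:-→d12:-→d13:-→d14:-→d15:-→d16:-→d17:-→d18:-→d19:-→d20:-→d21:-→d22:H0 -> H0
  add 220.0.0.0/8 -> H2 at depth 8
  lookup 220.176.0.211: bits 110111001011000 walk d0:H2→d1:-→d2:-→d3:-→d4:-→d5:-→d6:-→d7:-→d8:H2→d9:-→d10:-→d11:-→d12:H0→d13:-→d14:-→d15:- -> H0
  add 0.0.0.0/0 -> H0 at depth 0
  lookup 220.177.36.20: bits 11011100101100010010010000010100 walk d0:H0→d1:-→d2:-→d3:-→d4:-→d5:-→d6:-→d7:-→d8:H2→d9:-→d10:-→d11:-→d12:H0→d13:-→d14:-→d15:-→d16:-→d17:-→d18:-→d19:-→d20:-→d21:-→d22:-→d23:-→d24:H1→d25:-→d26:-→d27:-→d28:-→d29:-→d30:-→d31:-→d32:H4 -> H4

== LOOKUPS ==
["no-route","H4","H4","H4","H0","H0","H4"]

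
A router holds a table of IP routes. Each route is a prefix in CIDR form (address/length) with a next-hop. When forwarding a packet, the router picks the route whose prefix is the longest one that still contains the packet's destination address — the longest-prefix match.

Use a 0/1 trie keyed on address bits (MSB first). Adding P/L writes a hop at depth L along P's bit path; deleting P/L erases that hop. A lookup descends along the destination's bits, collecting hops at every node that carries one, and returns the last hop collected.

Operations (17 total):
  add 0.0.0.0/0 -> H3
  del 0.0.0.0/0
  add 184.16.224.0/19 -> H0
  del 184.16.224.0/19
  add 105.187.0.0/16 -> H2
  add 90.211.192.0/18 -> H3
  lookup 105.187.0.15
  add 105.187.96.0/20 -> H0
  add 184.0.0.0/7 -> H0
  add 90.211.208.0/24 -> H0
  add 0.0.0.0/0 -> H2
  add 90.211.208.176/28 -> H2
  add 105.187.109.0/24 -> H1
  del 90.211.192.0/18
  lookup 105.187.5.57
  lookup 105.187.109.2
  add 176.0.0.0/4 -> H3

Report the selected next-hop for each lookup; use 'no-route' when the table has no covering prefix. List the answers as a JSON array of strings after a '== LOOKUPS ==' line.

Process each operation:
  add 0.0.0.0/0 -> H3 at depth 0
  - 0.0.0.0/0 clear@0
  add 184.16.224.0/19 -> H0 at depth 19
  - 184.16.224.0/19 clear@19
  add 105.187.0.0/16 -> H2 at depth 16
  add 90.211.192.0/18 -> H3 at depth 18
  lookup 105.187.0.15: bits 0110100110111011 walk d0:-→d1:-→d2:-→d3:-→d4:-→d5:-→d6:-→d7:-→d8:-→d9:-→d10:-→d11:-→d12:-→d13:-→d14:-→d15:-→d16:H2 -> H2
  add 105.187.96.0/20 -> H0 at depth 20
  add 184.0.0.0/7 -> H0 at depth 7
  add 90.211.208.0/24 -> H0 at depth 24
  add 0.0.0.0/0 -> H2 at depth 0
  add 90.211.208.176/28 -> H2 at depth 28
  add 105.187.109.0/24 -> H1 at depth 24
  - 90.211.192.0/18 clear@18
  lookup 105.187.5.57: bits 01101001101110110 walk d0:H2→d1:-→d2:-→d3:-→d4:-→d5:-→d6:-→d7:-→d8:-→d9:-→d10:-→d11:-→d12:-→d13:-→d14:-→d15:-→d16:H2→d17:- -> H2
  lookup 105.187.109.2: bits 011010011011101101101101 walk d0:H2→d1:-→d2:-→d3:-→d4:-→d5:-→d6:-→d7:-→d8:-→d9:-→d10:-→d11:-→d12:-→d13:-→d14:-→d15:-→d16:H2→d17:-→d18:-→d19:-→d20:H0→d21:-→d22:-→d23:-→d24:H1 -> H1
  add 176.0.0.0/4 -> H3 at depth 4

== LOOKUPS ==
["H2","H2","H1"]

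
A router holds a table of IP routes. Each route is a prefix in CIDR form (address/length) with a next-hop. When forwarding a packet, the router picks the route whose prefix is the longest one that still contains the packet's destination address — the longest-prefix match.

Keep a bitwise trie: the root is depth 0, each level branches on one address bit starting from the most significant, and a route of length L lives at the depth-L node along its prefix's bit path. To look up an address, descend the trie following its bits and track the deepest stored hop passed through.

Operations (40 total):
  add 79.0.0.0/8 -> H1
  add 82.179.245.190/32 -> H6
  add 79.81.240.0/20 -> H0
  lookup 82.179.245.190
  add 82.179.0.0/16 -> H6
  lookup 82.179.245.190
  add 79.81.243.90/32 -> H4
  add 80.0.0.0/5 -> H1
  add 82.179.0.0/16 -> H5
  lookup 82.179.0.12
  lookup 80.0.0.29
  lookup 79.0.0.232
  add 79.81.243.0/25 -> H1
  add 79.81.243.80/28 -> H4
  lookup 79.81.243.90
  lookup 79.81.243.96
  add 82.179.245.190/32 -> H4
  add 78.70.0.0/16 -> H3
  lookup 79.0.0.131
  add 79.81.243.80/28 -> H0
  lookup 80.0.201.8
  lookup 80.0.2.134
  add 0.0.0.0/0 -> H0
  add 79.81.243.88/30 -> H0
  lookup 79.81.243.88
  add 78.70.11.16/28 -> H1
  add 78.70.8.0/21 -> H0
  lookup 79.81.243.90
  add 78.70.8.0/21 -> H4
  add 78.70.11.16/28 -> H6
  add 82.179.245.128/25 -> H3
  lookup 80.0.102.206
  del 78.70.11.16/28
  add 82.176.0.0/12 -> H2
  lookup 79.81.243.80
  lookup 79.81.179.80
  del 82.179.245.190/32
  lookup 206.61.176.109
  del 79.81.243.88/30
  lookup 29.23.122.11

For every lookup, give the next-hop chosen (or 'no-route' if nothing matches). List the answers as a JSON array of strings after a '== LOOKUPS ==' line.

Apply in order:
  add 79.0.0.0/8 -> H1 at depth 8
  add 82.179.245.190/32 -> H6 at depth 32
  add 79.81.240.0/20 -> H0 at depth 20
  ? 82.179.245.190  path d0:-→d1:-→d2:-→d3:-→d4:-→d5:-→d6:-→d7:-→d8:-→d9:-→d10:-→d11:-→d12:-→d13:-→d14:-→d15:-→d16:-→d17:-→d18:-→d19:-→d20:-→d21:-→d22:-→d23:-→d24:-→d25:-→d26:-→d27:-→d28:-→d29:-→d30:-→d31:-→d32:H6  best=H6
  add 82.179.0.0/16 -> H6 at depth 16
  ? 82.179.245.190  path d0:-→d1:-→d2:-→d3:-→d4:-→d5:-→d6:-→d7:-→d8:-→d9:-→d10:-→d11:-→d12:-→d13:-→d14:-→d15:-→d16:H6→d17:-→d18:-→d19:-→d20:-→d21:-→d22:-→d23:-→d24:-→d25:-→d26:-→d27:-→d28:-→d29:-→d30:-→d31:-→d32:H6  best=H6
  add 79.81.243.90/32 -> H4 at depth 32
  add 80.0.0.0/5 -> H1 at depth 5
  add 82.179.0.0/16 -> H5 at depth 16
  ? 82.179.0.12  path d0:-→d1:-→d2:-→d3:-→d4:-→d5:H1→d6:-→d7:-→d8:-→d9:-→d10:-→d11:-→d12:-→d13:-→d14:-→d15:-→d16:H5  best=H5
  ? 80.0.0.29  path d0:-→d1:-→d2:-→d3:-→d4:-→d5:H1→d6:-  best=H1
  ? 79.0.0.232  path d0:-→d1:-→d2:-→d3:-→d4:-→d5:-→d6:-→d7:-→d8:H1→d9:-  best=H1
  add 79.81.243.0/25 -> H1 at depth 25
  add 79.81.243.80/28 -> H4 at depth 28
  ? 79.81.243.90  path d0:-→d1:-→d2:-→d3:-→d4:-→d5:-→d6:-→d7:-→d8:H1→d9:-→d10:-→d11:-→d12:-→d13:-→d14:-→d15:-→d16:-→d17:-→d18:-→d19:-→d20:H0→d21:-→d22:-→d23:-→d24:-→d25:H1→d26:-→d27:-→d28:H4→d29:-→d30:-→d31:-→d32:H4  best=H4
  ? 79.81.243.96  path d0:-→d1:-→d2:-→d3:-→d4:-→d5:-→d6:-→d7:-→d8:H1→d9:-→d10:-→d11:-→d12:-→d13:-→d14:-→d15:-→d16:-→d17:-→d18:-→d19:-→d20:H0→d21:-→d22:-→d23:-→d24:-→d25:H1→d26:-  best=H1
  add 82.179.245.190/32 -> H4 at depth 32
  add 78.70.0.0/16 -> H3 at depth 16
  ? 79.0.0.131  path d0:-→d1:-→d2:-→d3:-→d4:-→d5:-→d6:-→d7:-→d8:H1→d9:-  best=H1
  add 79.81.243.80/28 -> H0 at depth 28
  ? 80.0.201.8  path d0:-→d1:-→d2:-→d3:-→d4:-→d5:H1→d6:-  best=H1
  ? 80.0.2.134  path d0:-→d1:-→d2:-→d3:-→d4:-→d5:H1→d6:-  best=H1
  add 0.0.0.0/0 -> H0 at depth 0
  add 79.81.243.88/30 -> H0 at depth 30
  ? 79.81.243.88  path d0:H0→d1:-→d2:-→d3:-→d4:-→d5:-→d6:-→d7:-→d8:H1→d9:-→d10:-→d11:-→d12:-→d13:-→d14:-→d15:-→d16:-→d17:-→d18:-→d19:-→d20:H0→d21:-→d22:-→d23:-→d24:-→d25:H1→d26:-→d27:-→d28:H0→d29:-→d30:H0  best=H0
  add 78.70.11.16/28 -> H1 at depth 28
  add 78.70.8.0/21 -> H0 at depth 21
  ? 79.81.243.90  path d0:H0→d1:-→d2:-→d3:-→d4:-→d5:-→d6:-→d7:-→d8:H1→d9:-→d10:-→d11:-→d12:-→d13:-→d14:-→d15:-→d16:-→d17:-→d18:-→d19:-→d20:H0→d21:-→d22:-→d23:-→d24:-→d25:H1→d26:-→d27:-→d28:H0→d29:-→d30:H0→d31:-→d32:H4  best=H4
  add 78.70.8.0/21 -> H4 at depth 21
  add 78.70.11.16/28 -> H6 at depth 28
  add 82.179.245.128/25 -> H3 at depth 25
  ? 80.0.102.206  path d0:H0→d1:-→d2:-→d3:-→d4:-→d5:H1→d6:-  best=H1
  del 78.70.11.16/28 (clear depth 28)
  add 82.176.0.0/12 -> H2 at depth 12
  ? 79.81.243.80  path d0:H0→d1:-→d2:-→d3:-→d4:-→d5:-→d6:-→d7:-→d8:H1→d9:-→d10:-→d11:-→d12:-→d13:-→d14:-→d15:-→d16:-→d17:-→d18:-→d19:-→d20:H0→d21:-→d22:-→d23:-→d24:-→d25:H1→d26:-→d27:-→d28:H0  best=H0
  ? 79.81.179.80  path d0:H0→d1:-→d2:-→d3:-→d4:-→d5:-→d6:-→d7:-→d8:H1→d9:-→d10:-→d11:-→d12:-→d13:-→d14:-→d15:-→d16:-→d17:-  best=H1
  del 82.179.245.190/32 (clear depth 32)
  ? 206.61.176.109  path d0:H0  best=H0
  del 79.81.243.88/30 (clear depth 30)
  ? 29.23.122.11  path d0:H0→d1:-  best=H0

== LOOKUPS ==
["H6","H6","H5","H1","H1","H4","H1","H1","H1","H1","H0","H4","H1","H0","H1","H0","H0"]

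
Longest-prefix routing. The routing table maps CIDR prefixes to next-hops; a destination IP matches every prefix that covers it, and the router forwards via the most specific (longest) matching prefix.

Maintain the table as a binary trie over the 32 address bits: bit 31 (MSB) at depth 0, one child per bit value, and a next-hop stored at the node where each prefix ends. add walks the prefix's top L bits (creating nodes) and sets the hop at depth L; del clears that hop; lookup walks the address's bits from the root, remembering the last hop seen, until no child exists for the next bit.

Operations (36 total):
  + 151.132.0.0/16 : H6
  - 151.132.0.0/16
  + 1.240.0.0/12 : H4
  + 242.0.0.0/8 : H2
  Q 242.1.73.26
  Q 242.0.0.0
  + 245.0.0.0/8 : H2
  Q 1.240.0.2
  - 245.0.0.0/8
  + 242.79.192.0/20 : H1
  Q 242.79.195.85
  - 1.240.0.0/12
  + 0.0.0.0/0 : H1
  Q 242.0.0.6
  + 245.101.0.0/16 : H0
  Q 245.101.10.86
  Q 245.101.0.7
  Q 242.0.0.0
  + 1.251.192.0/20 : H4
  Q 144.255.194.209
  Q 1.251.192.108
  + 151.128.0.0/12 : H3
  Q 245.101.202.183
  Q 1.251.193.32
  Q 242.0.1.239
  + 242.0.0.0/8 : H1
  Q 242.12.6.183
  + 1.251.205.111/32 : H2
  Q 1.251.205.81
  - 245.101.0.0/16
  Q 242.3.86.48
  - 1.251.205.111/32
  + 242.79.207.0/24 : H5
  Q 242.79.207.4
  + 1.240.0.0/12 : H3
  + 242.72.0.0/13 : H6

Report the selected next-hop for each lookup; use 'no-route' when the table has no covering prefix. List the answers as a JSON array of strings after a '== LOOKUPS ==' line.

Trace:
  add 151.132.0.0/16 -> H6 at depth 16
  del 151.132.0.0/16 (clear depth 16)
  add 1.240.0.0/12 -> H4 at depth 12
  add 242.0.0.0/8 -> H2 at depth 8
  Q 242.1.73.26: descend 11110010 ; hops seen [H2] ; pick H2
  Q 242.0.0.0: descend 11110010 ; hops seen [H2] ; pick H2
  add 245.0.0.0/8 -> H2 at depth 8
  Q 1.240.0.2: descend 000000011111 ; hops seen [H4] ; pick H4
  del 245.0.0.0/8 (clear depth 8)
  add 242.79.192.0/20 -> H1 at depth 20
  Q 242.79.195.85: descend 11110010010011111100 ; hops seen [H2,H1] ; pick H1
  del 1.240.0.0/12 (clear depth 12)
  add 0.0.0.0/0 -> H1 at depth 0
  Q 242.0.0.6: descend 111100100 ; hops seen [H1,H2] ; pick H2
  add 245.101.0.0/16 -> H0 at depth 16
  Q 245.101.10.86: descend 1111010101100101 ; hops seen [H1,H0] ; pick H0
  Q 245.101.0.7: descend 1111010101100101 ; hops seen [H1,H0] ; pick H0
  Q 242.0.0.0: descend 111100100 ; hops seen [H1,H2] ; pick H2
  add 1.251.192.0/20 -> H4 at depth 20
  Q 144.255.194.209: descend 10010 ; hops seen [H1] ; pick H1
  Q 1.251.192.108: descend 00000001111110111100 ; hops seen [H1,H4] ; pick H4
  add 151.128.0.0/12 -> H3 at depth 12
  Q 245.101.202.183: descend 1111010101100101 ; hops seen [H1,H0] ; pick H0
  Q 1.251.193.32: descend 00000001111110111100 ; hops seen [H1,H4] ; pick H4
  Q 242.0.1.239: descend 111100100 ; hops seen [H1,H2] ; pick H2
  add 242.0.0.0/8 -> H1 at depth 8
  Q 242.12.6.183: descend 111100100 ; hops seen [H1,H1] ; pick H1
  add 1.251.205.111/32 -> H2 at depth 32
  Q 1.251.205.81: descend 00000001111110111100110101 ; hops seen [H1,H4] ; pick H4
  del 245.101.0.0/16 (clear depth 16)
  Q 242.3.86.48: descend 111100100 ; hops seen [H1,H1] ; pick H1
  del 1.251.205.111/32 (clear depth 32)
  add 242.79.207.0/24 -> H5 at depth 24
  Q 242.79.207.4: descend 111100100100111111001111 ; hops seen [H1,H1,H1,H5] ; pick H5
  add 1.240.0.0/12 -> H3 at depth 12
  add 242.72.0.0/13 -> H6 at depth 13

== LOOKUPS ==
["H2","H2","H4","H1","H2","H0","H0","H2","H1","H4","H0","H4","H2","H1","H4","H1","H5"]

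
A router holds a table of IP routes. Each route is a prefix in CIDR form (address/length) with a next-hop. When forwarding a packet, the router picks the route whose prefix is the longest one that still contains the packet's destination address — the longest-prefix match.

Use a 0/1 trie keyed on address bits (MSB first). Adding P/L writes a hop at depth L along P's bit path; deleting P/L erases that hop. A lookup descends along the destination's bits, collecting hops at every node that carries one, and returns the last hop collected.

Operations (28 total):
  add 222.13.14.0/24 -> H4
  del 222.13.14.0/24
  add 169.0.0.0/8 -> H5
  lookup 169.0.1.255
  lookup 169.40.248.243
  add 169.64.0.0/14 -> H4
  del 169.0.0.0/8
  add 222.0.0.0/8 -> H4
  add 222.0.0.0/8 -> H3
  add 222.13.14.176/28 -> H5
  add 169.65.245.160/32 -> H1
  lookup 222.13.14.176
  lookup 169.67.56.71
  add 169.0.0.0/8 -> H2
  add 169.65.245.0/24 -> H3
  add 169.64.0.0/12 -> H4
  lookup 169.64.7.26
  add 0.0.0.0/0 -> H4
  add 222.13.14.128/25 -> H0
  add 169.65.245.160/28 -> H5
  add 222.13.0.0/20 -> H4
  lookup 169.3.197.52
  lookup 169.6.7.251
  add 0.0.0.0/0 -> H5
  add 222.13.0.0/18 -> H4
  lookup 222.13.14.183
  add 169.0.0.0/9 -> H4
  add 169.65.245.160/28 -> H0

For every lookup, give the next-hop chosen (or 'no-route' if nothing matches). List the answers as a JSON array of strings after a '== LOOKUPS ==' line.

Trace:
  + 222.13.14.0/24 (H4) depth=24
  - 222.13.14.0/24 clear@24
  + 169.0.0.0/8 (H5) depth=8
  ? 169.0.1.255  path d0:-→d1:-→d2:-→d3:-→d4:-→d5:-→d6:-→d7:-→d8:H5  best=H5
  ? 169.40.248.243  path d0:-→d1:-→d2:-→d3:-→d4:-→d5:-→d6:-→d7:-→d8:H5  best=H5
  + 169.64.0.0/14 (H4) depth=14
  - 169.0.0.0/8 clear@8
  + 222.0.0.0/8 (H4) depth=8
  + 222.0.0.0/8 (H3) depth=8
  + 222.13.14.176/28 (H5) depth=28
  + 169.65.245.160/32 (H1) depth=32
  ? 222.13.14.176  path d0:-→d1:-→d2:-→d3:-→d4:-→d5:-→d6:-→d7:-→d8:H3→d9:-→d10:-→d11:-→d12:-→d13:-→d14:-→d15:-→d16:-→d17:-→d18:-→d19:-→d20:-→d21:-→d22:-→d23:-→d24:-→d25:-→d26:-→d27:-→d28:H5  best=H5
  ? 169.67.56.71  path d0:-→d1:-→d2:-→d3:-→d4:-→d5:-→d6:-→d7:-→d8:-→d9:-→d10:-→d11:-→d12:-→d13:-→d14:H4  best=H4
  + 169.0.0.0/8 (H2) depth=8
  + 169.65.245.0/24 (H3) depth=24
  + 169.64.0.0/12 (H4) depth=12
  ? 169.64.7.26  path d0:-→d1:-→d2:-→d3:-→d4:-→d5:-→d6:-→d7:-→d8:H2→d9:-→d10:-→d11:-→d12:H4→d13:-→d14:H4→d15:-  best=H4
  + 0.0.0.0/0 (H4) depth=0
  + 222.13.14.128/25 (H0) depth=25
  + 169.65.245.160/28 (H5) depth=28
  + 222.13.0.0/20 (H4) depth=20
  ? 169.3.197.52  path d0:H4→d1:-→d2:-→d3:-→d4:-→d5:-→d6:-→d7:-→d8:H2→d9:-  best=H2
  ? 169.6.7.251  path d0:H4→d1:-→d2:-→d3:-→d4:-→d5:-→d6:-→d7:-→d8:H2→d9:-  best=H2
  + 0.0.0.0/0 (H5) depth=0
  + 222.13.0.0/18 (H4) depth=18
  ? 222.13.14.183  path d0:H5→d1:-→d2:-→d3:-→d4:-→d5:-→d6:-→d7:-→d8:H3→d9:-→d10:-→d11:-→d12:-→d13:-→d14:-→d15:-→d16:-→d17:-→d18:H4→d19:-→d20:H4→d21:-→d22:-→d23:-→d24:-→d25:H0→d26:-→d27:-→d28:H5  best=H5
  + 169.0.0.0/9 (H4) depth=9
  + 169.65.245.160/28 (H0) depth=28

== LOOKUPS ==
["H5","H5","H5","H4","H4","H2","H2","H5"]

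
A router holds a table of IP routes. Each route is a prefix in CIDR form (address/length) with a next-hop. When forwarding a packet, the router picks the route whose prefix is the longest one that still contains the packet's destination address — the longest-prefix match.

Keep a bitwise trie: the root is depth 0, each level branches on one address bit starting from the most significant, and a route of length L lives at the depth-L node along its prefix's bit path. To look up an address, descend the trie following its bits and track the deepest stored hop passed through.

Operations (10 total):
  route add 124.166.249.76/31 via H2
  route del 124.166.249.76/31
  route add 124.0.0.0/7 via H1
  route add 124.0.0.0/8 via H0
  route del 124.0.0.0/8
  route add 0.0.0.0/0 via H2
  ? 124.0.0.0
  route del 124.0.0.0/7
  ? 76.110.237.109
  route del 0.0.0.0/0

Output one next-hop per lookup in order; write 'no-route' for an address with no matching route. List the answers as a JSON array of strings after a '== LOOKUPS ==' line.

Apply in order:
  + 124.166.249.76/31 (H2) depth=31
  del 124.166.249.76/31 (clear depth 31)
  + 124.0.0.0/7 (H1) depth=7
  + 124.0.0.0/8 (H0) depth=8
  del 124.0.0.0/8 (clear depth 8)
  + 0.0.0.0/0 (H2) depth=0
  Q 124.0.0.0: descend 01111100 ; hops seen [H2,H1] ; pick H1
  del 124.0.0.0/7 (clear depth 7)
  Q 76.110.237.109: descend 01 ; hops seen [H2] ; pick H2
  del 0.0.0.0/0 (clear depth 0)

== LOOKUPS ==
["H1","H2"]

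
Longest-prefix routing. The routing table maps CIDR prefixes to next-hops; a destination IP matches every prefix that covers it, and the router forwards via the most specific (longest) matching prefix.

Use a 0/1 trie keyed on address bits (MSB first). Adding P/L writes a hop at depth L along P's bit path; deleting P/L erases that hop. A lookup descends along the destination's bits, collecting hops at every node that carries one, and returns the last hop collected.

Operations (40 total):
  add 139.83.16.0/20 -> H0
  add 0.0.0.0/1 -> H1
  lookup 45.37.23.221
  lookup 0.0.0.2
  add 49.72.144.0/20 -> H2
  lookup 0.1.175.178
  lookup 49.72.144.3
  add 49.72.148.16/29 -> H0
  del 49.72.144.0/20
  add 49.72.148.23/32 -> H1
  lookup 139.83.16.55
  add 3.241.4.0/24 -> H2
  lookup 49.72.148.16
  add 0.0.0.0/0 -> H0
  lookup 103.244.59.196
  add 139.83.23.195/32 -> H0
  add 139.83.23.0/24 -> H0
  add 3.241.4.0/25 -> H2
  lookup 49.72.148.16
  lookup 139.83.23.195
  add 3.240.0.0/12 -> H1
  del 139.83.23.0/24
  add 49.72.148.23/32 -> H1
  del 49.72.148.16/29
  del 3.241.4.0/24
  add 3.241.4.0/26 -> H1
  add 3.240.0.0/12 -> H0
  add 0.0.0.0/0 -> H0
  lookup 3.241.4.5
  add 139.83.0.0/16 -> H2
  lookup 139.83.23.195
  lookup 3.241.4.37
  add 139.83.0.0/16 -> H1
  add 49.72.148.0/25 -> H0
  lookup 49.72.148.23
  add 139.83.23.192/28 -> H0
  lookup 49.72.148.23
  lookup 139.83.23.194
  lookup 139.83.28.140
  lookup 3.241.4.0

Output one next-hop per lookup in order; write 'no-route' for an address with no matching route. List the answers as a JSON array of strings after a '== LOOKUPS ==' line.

Trace:
  add 139.83.16.0/20 -> H0 at depth 20
  add 0.0.0.0/1 -> H1 at depth 1
  Q 45.37.23.221: descend 0 ; hops seen [H1] ; pick H1
  Q 0.0.0.2: descend 0 ; hops seen [H1] ; pick H1
  add 49.72.144.0/20 -> H2 at depth 20
  Q 0.1.175.178: descend 00 ; hops seen [H1] ; pick H1
  Q 49.72.144.3: descend 00110001010010001001 ; hops seen [H1,H2] ; pick H2
  add 49.72.148.16/29 -> H0 at depth 29
  del 49.72.144.0/20 (clear depth 20)
  add 49.72.148.23/32 -> H1 at depth 32
  Q 139.83.16.55: descend 10001011010100110001 ; hops seen [H0] ; pick H0
  add 3.241.4.0/24 -> H2 at depth 24
  Q 49.72.148.16: descend 00110001010010001001010000010 ; hops seen [H1,H0] ; pick H0
  add 0.0.0.0/0 -> H0 at depth 0
  Q 103.244.59.196: descend 0 ; hops seen [H0,H1] ; pick H1
  add 139.83.23.195/32 -> H0 at depth 32
  add 139.83.23.0/24 -> H0 at depth 24
  add 3.241.4.0/25 -> H2 at depth 25
  Q 49.72.148.16: descend 00110001010010001001010000010 ; hops seen [H0,H1,H0] ; pick H0
  Q 139.83.23.195: descend 10001011010100110001011111000011 ; hops seen [H0,H0,H0,H0] ; pick H0
  add 3.240.0.0/12 -> H1 at depth 12
  del 139.83.23.0/24 (clear depth 24)
  add 49.72.148.23/32 -> H1 at depth 32
  del 49.72.148.16/29 (clear depth 29)
  del 3.241.4.0/24 (clear depth 24)
  add 3.241.4.0/26 -> H1 at depth 26
  add 3.240.0.0/12 -> H0 at depth 12
  add 0.0.0.0/0 -> H0 at depth 0
  Q 3.241.4.5: descend 00000011111100010000010000 ; hops seen [H0,H1,H0,H2,H1] ; pick H1
  add 139.83.0.0/16 -> H2 at depth 16
  Q 139.83.23.195: descend 10001011010100110001011111000011 ; hops seen [H0,H2,H0,H0] ; pick H0
  Q 3.241.4.37: descend 00000011111100010000010000 ; hops seen [H0,H1,H0,H2,H1] ; pick H1
  add 139.83.0.0/16 -> H1 at depth 16
  add 49.72.148.0/25 -> H0 at depth 25
  Q 49.72.148.23: descend 00110001010010001001010000010111 ; hops seen [H0,H1,H0,H1] ; pick H1
  add 139.83.23.192/28 -> H0 at depth 28
  Q 49.72.148.23: descend 00110001010010001001010000010111 ; hops seen [H0,H1,H0,H1] ; pick H1
  Q 139.83.23.194: descend 1000101101010011000101111100001 ; hops seen [H0,H1,H0,H0] ; pick H0
  Q 139.83.28.140: descend 10001011010100110001 ; hops seen [H0,H1,H0] ; pick H0
  Q 3.241.4.0: descend 00000011111100010000010000 ; hops seen [H0,H1,H0,H2,H1] ; pick H1

== LOOKUPS ==
["H1","H1","H1","H2","H0","H0","H1","H0","H0","H1","H0","H1","H1","H1","H0","H0","H1"]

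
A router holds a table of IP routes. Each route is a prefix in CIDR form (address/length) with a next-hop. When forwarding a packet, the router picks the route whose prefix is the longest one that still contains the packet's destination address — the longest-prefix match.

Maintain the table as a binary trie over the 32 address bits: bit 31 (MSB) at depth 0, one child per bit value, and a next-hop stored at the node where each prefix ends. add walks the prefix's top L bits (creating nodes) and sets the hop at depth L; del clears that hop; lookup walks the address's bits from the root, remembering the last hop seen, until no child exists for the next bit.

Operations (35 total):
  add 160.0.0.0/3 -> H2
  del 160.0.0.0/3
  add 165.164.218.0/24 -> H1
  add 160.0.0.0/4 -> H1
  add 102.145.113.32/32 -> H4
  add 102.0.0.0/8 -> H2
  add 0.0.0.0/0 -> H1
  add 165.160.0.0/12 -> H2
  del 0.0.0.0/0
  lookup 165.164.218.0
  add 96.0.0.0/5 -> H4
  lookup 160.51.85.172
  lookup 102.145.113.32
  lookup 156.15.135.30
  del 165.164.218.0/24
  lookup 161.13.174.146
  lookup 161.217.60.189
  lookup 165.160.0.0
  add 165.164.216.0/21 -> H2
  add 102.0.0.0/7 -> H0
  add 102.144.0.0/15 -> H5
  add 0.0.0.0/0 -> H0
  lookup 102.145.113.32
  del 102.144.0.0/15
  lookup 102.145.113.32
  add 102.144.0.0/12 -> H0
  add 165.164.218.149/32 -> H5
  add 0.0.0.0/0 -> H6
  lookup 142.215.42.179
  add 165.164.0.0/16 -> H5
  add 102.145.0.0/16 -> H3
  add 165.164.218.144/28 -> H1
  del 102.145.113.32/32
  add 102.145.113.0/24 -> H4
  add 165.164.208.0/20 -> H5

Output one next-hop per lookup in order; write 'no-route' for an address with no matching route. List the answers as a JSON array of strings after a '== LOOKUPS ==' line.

Apply in order:
  add 160.0.0.0/3 -> H2 at depth 3
  del 160.0.0.0/3 (clear depth 3)
  add 165.164.218.0/24 -> H1 at depth 24
  add 160.0.0.0/4 -> H1 at depth 4
  add 102.145.113.32/32 -> H4 at depth 32
  add 102.0.0.0/8 -> H2 at depth 8
  add 0.0.0.0/0 -> H1 at depth 0
  add 165.160.0.0/12 -> H2 at depth 12
  del 0.0.0.0/0 (clear depth 0)
  lookup 165.164.218.0: bits 101001011010010011011010 walk d0:-→d1:-→d2:-→d3:-→d4:H1→d5:-→d6:-→d7:-→d8:-→d9:-→d10:-→d11:-→d12:H2→d13:-→d14:-→d15:-→d16:-→d17:-→d18:-→d19:-→d20:-→d21:-→d22:-→d23:-→d24:H1 -> H1
  add 96.0.0.0/5 -> H4 at depth 5
  lookup 160.51.85.172: bits 10100 walk d0:-→d1:-→d2:-→d3:-→d4:H1→d5:- -> H1
  lookup 102.145.113.32: bits 01100110100100010111000100100000 walk d0:-→d1:-→d2:-→d3:-→d4:-→d5:H4→d6:-→d7:-→d8:H2→d9:-→d10:-→d11:-→d12:-→d13:-→d14:-→d15:-→d16:-→d17:-→d18:-→d19:-→d20:-→d21:-→d22:-→d23:-→d24:-→d25:-→d26:-→d27:-→d28:-→d29:-→d30:-→d31:-→d32:H4 -> H4
  lookup 156.15.135.30: bits 10 walk d0:-→d1:-→d2:- -> no-route
  del 165.164.218.0/24 (clear depth 24)
  lookup 161.13.174.146: bits 10100 walk d0:-→d1:-→d2:-→d3:-→d4:H1→d5:- -> H1
  lookup 161.217.60.189: bits 10100 walk d0:-→d1:-→d2:-→d3:-→d4:H1→d5:- -> H1
  lookup 165.160.0.0: bits 1010010110100 walk d0:-→d1:-→d2:-→d3:-→d4:H1→d5:-→d6:-→d7:-→d8:-→d9:-→d10:-→d11:-→d12:H2→d13:- -> H2
  add 165.164.216.0/21 -> H2 at depth 21
  add 102.0.0.0/7 -> H0 at depth 7
  add 102.144.0.0/15 -> H5 at depth 15
  add 0.0.0.0/0 -> H0 at depth 0
  lookup 102.145.113.32: bits 01100110100100010111000100100000 walk d0:H0→d1:-→d2:-→d3:-→d4:-→d5:H4→d6:-→d7:H0→d8:H2→d9:-→d10:-→d11:-→d12:-→d13:-→d14:-→d15:H5→d16:-→d17:-→d18:-→d19:-→d20:-→d21:-→d22:-→d23:-→d24:-→d25:-→d26:-→d27:-→d28:-→d29:-→d30:-→d31:-→d32:H4 -> H4
  del 102.144.0.0/15 (clear depth 15)
  lookup 102.145.113.32: bits 01100110100100010111000100100000 walk d0:H0→d1:-→d2:-→d3:-→d4:-→d5:H4→d6:-→d7:H0→d8:H2→d9:-→d10:-→d11:-→d12:-→d13:-→d14:-→d15:-→d16:-→d17:-→d18:-→d19:-→d20:-→d21:-→d22:-→d23:-→d24:-→d25:-→d26:-→d27:-→d28:-→d29:-→d30:-→d31:-→d32:H4 -> H4
  add 102.144.0.0/12 -> H0 at depth 12
  add 165.164.218.149/32 -> H5 at depth 32
  add 0.0.0.0/0 -> H6 at depth 0
  lookup 142.215.42.179: bits 10 walk d0:H6→d1:-→d2:- -> H6
  add 165.164.0.0/16 -> H5 at depth 16
  add 102.145.0.0/16 -> H3 at depth 16
  add 165.164.218.144/28 -> H1 at depth 28
  del 102.145.113.32/32 (clear depth 32)
  add 102.145.113.0/24 -> H4 at depth 24
  add 165.164.208.0/20 -> H5 at depth 20

== LOOKUPS ==
["H1","H1","H4","no-route","H1","H1","H2","H4","H4","H6"]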